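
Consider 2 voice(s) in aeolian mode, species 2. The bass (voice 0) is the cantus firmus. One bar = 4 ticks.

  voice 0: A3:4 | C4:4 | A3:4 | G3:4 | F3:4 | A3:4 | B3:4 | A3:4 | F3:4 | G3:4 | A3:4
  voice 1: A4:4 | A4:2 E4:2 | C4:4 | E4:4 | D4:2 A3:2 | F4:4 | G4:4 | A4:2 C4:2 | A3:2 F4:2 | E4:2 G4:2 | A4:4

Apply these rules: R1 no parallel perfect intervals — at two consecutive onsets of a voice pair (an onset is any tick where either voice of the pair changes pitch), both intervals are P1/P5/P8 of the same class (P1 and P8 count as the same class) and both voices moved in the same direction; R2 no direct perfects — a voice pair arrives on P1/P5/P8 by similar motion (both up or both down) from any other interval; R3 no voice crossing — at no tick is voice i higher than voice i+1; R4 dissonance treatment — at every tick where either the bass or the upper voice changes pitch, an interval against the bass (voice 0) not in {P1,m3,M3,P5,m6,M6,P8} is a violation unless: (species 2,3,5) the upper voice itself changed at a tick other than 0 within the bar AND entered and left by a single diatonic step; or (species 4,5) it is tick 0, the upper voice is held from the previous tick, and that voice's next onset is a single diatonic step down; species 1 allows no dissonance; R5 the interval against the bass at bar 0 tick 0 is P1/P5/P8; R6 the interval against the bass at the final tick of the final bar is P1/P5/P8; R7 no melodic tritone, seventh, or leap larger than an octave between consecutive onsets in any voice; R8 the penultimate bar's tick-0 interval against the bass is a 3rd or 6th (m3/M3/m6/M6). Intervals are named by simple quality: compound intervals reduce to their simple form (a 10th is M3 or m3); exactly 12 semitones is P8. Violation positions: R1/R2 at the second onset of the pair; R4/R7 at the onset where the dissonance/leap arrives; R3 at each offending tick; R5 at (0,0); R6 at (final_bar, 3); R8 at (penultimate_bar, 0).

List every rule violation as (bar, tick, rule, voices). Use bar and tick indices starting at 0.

(10, 0, R1, (0, 1))

bar 0: v0=A3 v1=A4 downbeat P8
bar 1: v0=C4 v1=A4 downbeat M6
bar 2: v0=A3 v1=C4 downbeat m3
bar 3: v0=G3 v1=E4 downbeat M6
bar 4: v0=F3 v1=D4 downbeat M6
bar 5: v0=A3 v1=F4 downbeat m6
bar 6: v0=B3 v1=G4 downbeat m6
bar 7: v0=A3 v1=A4 downbeat P8
bar 8: v0=F3 v1=A3 downbeat M3
bar 9: v0=G3 v1=E4 downbeat M6
bar 10: v0=A3 v1=A4 downbeat P8
  -> R1 @ bar 10 tick 0 v(0, 1): G3/G4 P8 -> A3/A4 P8 similar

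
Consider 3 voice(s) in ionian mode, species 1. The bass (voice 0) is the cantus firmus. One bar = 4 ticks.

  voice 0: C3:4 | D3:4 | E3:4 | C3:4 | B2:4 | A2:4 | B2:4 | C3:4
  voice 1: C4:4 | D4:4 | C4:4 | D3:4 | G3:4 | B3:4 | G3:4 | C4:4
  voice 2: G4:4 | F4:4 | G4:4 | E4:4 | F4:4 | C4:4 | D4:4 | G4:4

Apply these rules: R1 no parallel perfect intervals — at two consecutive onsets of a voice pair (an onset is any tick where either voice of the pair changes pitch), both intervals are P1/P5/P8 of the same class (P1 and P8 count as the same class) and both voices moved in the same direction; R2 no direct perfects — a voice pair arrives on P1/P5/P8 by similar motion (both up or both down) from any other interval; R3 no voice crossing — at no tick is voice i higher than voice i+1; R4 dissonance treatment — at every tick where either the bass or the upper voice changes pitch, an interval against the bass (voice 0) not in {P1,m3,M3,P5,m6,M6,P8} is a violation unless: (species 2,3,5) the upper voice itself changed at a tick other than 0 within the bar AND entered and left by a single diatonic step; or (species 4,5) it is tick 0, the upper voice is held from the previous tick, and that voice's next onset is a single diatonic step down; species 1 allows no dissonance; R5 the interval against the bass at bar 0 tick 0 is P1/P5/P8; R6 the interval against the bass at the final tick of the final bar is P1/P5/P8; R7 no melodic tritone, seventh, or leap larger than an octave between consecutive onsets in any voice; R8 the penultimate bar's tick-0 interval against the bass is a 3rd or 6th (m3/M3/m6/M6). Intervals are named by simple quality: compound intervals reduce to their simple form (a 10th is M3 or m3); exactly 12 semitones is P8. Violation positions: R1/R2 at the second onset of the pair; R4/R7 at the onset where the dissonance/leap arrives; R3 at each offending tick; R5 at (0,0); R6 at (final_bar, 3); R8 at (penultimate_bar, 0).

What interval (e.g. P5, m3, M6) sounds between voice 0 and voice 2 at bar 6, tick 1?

voice 0=B2 voice 2=D4 -> m3

m3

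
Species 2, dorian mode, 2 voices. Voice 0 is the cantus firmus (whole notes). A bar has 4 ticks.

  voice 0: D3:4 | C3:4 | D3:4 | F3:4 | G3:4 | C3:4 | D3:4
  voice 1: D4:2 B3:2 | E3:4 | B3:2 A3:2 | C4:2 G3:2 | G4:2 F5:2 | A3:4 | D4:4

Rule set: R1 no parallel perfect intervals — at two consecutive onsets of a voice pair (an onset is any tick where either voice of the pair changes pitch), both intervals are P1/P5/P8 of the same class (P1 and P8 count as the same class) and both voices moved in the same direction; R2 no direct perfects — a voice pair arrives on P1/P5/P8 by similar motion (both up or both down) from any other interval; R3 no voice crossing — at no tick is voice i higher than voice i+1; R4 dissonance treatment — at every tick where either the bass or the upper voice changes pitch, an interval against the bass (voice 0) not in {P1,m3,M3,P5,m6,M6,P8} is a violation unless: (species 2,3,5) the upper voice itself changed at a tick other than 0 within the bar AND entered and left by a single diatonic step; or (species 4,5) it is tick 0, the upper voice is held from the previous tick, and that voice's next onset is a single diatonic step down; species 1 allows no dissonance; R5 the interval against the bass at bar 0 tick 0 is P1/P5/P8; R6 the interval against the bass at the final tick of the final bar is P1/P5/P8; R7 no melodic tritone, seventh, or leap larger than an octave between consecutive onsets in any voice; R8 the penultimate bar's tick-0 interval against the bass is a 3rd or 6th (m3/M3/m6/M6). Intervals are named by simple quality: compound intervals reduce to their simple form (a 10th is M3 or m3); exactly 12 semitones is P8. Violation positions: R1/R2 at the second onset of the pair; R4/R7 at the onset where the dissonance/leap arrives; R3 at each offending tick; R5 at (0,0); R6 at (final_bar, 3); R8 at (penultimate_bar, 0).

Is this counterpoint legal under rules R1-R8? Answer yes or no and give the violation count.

bar 0: v0=D3 v1=D4 (P8)
bar 1: v0=C3 v1=E3 (M3)
bar 2: v0=D3 v1=B3 (M6)
bar 3: v0=F3 v1=C4 (P5)
bar 4: v0=G3 v1=G4 (P8)
bar 5: v0=C3 v1=A3 (M6)
bar 6: v0=D3 v1=D4 (P8)
  R1 @ bar3.0: D3/A3 P5 -> F3/C4 P5 similar
  R4 @ bar3.2: F3/G3 M2 untreated
  R2 @ bar4.0: F3/G3 M2 -> G3/G4 P8 similar
  R4 @ bar4.2: G3/F5 m7 untreated
  R7 @ bar4.2: G4->F5 leap 10st
  R7 @ bar5.0: F5->A3 leap 20st
  R2 @ bar6.0: C3/A3 M6 -> D3/D4 P8 similar

No (7 violations)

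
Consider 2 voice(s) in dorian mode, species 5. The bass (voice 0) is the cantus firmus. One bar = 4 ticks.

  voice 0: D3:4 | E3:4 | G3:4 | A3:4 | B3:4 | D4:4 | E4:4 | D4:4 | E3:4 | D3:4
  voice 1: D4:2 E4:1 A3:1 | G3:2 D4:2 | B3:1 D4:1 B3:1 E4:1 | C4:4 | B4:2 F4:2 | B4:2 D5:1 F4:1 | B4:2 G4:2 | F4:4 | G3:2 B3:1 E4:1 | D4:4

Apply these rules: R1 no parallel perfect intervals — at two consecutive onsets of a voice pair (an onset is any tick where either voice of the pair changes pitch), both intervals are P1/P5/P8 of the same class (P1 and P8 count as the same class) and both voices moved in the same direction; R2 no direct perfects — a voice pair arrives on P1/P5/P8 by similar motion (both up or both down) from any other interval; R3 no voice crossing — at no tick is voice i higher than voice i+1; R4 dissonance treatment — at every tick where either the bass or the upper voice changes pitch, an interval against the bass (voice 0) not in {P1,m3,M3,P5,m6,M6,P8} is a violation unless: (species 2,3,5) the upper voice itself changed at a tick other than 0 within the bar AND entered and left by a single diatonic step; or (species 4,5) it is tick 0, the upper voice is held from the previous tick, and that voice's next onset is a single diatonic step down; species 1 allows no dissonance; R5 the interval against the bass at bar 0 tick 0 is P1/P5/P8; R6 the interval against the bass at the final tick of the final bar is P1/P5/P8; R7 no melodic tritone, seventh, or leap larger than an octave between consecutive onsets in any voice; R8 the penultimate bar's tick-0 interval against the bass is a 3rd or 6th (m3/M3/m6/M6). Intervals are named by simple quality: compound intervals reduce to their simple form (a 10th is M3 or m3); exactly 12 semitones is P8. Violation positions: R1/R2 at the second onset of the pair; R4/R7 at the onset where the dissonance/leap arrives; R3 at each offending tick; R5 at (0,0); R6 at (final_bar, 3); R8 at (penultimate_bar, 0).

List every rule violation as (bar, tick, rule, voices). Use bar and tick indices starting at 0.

(0, 2, R4, (0, 1))
(1, 2, R4, (0, 1))
(4, 0, R2, (0, 1))
(4, 0, R7, (1,))
(4, 2, R4, (0, 1))
(4, 2, R7, (1,))
(5, 0, R7, (1,))
(6, 0, R2, (0, 1))
(6, 0, R7, (1,))
(8, 0, R7, (0,))
(8, 0, R7, (1,))
(9, 0, R1, (0, 1))

bar 0: v0=D3 v1=D4 downbeat P8
bar 1: v0=E3 v1=G3 downbeat m3
bar 2: v0=G3 v1=B3 downbeat M3
bar 3: v0=A3 v1=C4 downbeat m3
bar 4: v0=B3 v1=B4 downbeat P8
bar 5: v0=D4 v1=B4 downbeat M6
bar 6: v0=E4 v1=B4 downbeat P5
bar 7: v0=D4 v1=F4 downbeat m3
bar 8: v0=E3 v1=G3 downbeat m3
bar 9: v0=D3 v1=D4 downbeat P8
  -> R4 @ bar 0 tick 2 v(0, 1): D3/E4 M2 untreated
  -> R4 @ bar 1 tick 2 v(0, 1): E3/D4 m7 untreated
  -> R2 @ bar 4 tick 0 v(0, 1): A3/C4 m3 -> B3/B4 P8 similar
  -> R7 @ bar 4 tick 0 v(1,): C4->B4 leap 11st
  -> R4 @ bar 4 tick 2 v(0, 1): B3/F4 TT untreated
  -> R7 @ bar 4 tick 2 v(1,): B4->F4 leap 6st
  -> R7 @ bar 5 tick 0 v(1,): F4->B4 leap 6st
  -> R2 @ bar 6 tick 0 v(0, 1): D4/F4 m3 -> E4/B4 P5 similar
  -> R7 @ bar 6 tick 0 v(1,): F4->B4 leap 6st
  -> R7 @ bar 8 tick 0 v(0,): D4->E3 leap 10st
  -> R7 @ bar 8 tick 0 v(1,): F4->G3 leap 10st
  -> R1 @ bar 9 tick 0 v(0, 1): E3/E4 P8 -> D3/D4 P8 similar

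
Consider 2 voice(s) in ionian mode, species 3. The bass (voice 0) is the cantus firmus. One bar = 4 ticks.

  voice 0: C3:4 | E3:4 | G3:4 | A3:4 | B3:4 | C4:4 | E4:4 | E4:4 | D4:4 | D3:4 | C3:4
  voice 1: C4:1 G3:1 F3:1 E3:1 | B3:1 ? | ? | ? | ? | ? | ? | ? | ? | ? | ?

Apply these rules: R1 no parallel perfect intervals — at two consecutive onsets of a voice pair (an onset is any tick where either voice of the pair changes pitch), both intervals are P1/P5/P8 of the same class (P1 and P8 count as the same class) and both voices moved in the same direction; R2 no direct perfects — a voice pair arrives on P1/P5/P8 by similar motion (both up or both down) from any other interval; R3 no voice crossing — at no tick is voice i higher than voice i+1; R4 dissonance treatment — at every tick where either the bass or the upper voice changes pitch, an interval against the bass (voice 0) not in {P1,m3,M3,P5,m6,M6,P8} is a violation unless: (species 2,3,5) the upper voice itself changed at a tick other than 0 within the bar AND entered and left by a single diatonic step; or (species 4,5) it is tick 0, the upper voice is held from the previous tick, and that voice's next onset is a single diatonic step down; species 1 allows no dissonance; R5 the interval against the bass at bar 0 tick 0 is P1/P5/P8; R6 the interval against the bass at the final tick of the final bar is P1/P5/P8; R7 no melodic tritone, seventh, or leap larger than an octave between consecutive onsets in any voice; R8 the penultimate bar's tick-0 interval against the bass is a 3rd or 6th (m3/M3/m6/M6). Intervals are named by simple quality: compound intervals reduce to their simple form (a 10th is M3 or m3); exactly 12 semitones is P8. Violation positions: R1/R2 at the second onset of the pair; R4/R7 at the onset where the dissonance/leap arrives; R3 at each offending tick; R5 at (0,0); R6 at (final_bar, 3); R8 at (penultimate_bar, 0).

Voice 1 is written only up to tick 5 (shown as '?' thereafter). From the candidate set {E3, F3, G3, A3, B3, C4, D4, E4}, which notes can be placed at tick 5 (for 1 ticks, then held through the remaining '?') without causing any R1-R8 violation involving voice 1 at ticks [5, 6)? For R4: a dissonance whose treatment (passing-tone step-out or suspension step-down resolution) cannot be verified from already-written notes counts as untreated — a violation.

E3: legal
F3: violates R4,R7
G3: legal
A3: violates R4
B3: legal
C4: legal
D4: violates R4
E4: legal

{B3, C4, E3, E4, G3}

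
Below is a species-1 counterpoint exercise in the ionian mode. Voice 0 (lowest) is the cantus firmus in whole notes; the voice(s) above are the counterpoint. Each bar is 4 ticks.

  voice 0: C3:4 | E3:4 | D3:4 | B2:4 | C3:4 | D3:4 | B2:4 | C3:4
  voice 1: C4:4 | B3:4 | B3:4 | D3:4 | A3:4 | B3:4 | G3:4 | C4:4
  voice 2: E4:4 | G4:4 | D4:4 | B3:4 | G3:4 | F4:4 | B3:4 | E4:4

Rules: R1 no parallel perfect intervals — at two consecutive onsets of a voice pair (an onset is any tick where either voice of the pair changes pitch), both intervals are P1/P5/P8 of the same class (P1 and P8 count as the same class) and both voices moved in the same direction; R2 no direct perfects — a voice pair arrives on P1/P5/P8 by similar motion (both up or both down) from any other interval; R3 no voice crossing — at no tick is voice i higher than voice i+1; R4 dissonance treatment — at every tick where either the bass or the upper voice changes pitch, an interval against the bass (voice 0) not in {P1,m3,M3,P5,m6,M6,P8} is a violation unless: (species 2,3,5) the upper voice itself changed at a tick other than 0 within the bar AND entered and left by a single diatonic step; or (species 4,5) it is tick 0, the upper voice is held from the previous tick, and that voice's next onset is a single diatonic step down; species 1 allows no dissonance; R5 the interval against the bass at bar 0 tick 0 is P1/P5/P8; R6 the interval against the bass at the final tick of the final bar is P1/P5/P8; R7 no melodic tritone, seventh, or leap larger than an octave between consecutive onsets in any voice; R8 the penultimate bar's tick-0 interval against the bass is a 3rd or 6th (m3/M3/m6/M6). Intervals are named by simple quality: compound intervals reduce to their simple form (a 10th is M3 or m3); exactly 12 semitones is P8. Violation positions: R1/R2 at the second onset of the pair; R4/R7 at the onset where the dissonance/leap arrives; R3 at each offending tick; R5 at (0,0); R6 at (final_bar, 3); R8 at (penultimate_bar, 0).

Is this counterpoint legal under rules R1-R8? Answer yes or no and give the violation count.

bar 0: v0=C3 v1=C4 v2=E4 (M3)
bar 1: v0=E3 v1=B3 v2=G4 (m3)
bar 2: v0=D3 v1=B3 v2=D4 (P8)
bar 3: v0=B2 v1=D3 v2=B3 (P8)
bar 4: v0=C3 v1=A3 v2=G3 (P5)
bar 5: v0=D3 v1=B3 v2=F4 (m3)
bar 6: v0=B2 v1=G3 v2=B3 (P8)
bar 7: v0=C3 v1=C4 v2=E4 (M3)
  R5 @ bar0.0: opens on M3
  R2 @ bar2.0: E3/G4 m3 -> D3/D4 P8 similar
  R1 @ bar3.0: D3/D4 P8 -> B2/B3 P8 similar
  R3 @ bar4.0: A3 above G3
  R3 @ bar4.1: A3 above G3
  R3 @ bar4.2: A3 above G3
  R3 @ bar4.3: A3 above G3
  R7 @ bar5.0: G3->F4 leap 10st
  R2 @ bar6.0: D3/F4 m3 -> B2/B3 P8 similar
  R7 @ bar6.0: F4->B3 leap 6st
  R8 @ bar6.0: penult P8 not 3rd/6th
  R2 @ bar7.0: B2/G3 m6 -> C3/C4 P8 similar
  R6 @ bar7.3: closes on M3

No (13 violations)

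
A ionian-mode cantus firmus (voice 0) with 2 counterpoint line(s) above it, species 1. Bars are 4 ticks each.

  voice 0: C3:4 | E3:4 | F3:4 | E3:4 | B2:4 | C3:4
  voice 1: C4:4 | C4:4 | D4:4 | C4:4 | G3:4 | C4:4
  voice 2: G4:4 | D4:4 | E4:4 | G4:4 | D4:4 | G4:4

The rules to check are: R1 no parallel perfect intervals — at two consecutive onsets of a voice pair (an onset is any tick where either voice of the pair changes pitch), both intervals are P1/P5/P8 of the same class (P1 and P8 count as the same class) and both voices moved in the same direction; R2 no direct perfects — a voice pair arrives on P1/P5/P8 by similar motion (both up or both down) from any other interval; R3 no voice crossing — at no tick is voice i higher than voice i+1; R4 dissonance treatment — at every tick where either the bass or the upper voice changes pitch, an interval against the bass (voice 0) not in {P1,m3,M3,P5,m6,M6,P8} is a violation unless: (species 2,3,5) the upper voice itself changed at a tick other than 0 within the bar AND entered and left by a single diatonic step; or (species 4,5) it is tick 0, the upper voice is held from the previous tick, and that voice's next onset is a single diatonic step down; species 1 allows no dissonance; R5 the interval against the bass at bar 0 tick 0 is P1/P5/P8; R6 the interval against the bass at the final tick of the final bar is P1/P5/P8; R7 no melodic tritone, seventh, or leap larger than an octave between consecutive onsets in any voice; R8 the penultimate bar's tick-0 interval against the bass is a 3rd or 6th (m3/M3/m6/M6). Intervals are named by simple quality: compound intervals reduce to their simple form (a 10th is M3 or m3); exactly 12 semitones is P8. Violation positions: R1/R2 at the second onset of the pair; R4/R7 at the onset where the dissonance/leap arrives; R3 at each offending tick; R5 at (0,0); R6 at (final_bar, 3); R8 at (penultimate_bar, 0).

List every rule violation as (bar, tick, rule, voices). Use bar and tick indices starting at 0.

(1, 0, R4, (0, 2))
(2, 0, R4, (0, 2))
(4, 0, R1, (1, 2))
(5, 0, R1, (1, 2))
(5, 0, R2, (0, 1))
(5, 0, R2, (0, 2))

bar 0: v0=C3 v1=C4 v2=G4 downbeat P5
bar 1: v0=E3 v1=C4 v2=D4 downbeat m7
bar 2: v0=F3 v1=D4 v2=E4 downbeat M7
bar 3: v0=E3 v1=C4 v2=G4 downbeat m3
bar 4: v0=B2 v1=G3 v2=D4 downbeat m3
bar 5: v0=C3 v1=C4 v2=G4 downbeat P5
  -> R4 @ bar 1 tick 0 v(0, 2): E3/D4 m7 untreated
  -> R4 @ bar 2 tick 0 v(0, 2): F3/E4 M7 untreated
  -> R1 @ bar 4 tick 0 v(1, 2): C4/G4 P5 -> G3/D4 P5 similar
  -> R1 @ bar 5 tick 0 v(1, 2): G3/D4 P5 -> C4/G4 P5 similar
  -> R2 @ bar 5 tick 0 v(0, 1): B2/G3 m6 -> C3/C4 P8 similar
  -> R2 @ bar 5 tick 0 v(0, 2): B2/D4 m3 -> C3/G4 P5 similar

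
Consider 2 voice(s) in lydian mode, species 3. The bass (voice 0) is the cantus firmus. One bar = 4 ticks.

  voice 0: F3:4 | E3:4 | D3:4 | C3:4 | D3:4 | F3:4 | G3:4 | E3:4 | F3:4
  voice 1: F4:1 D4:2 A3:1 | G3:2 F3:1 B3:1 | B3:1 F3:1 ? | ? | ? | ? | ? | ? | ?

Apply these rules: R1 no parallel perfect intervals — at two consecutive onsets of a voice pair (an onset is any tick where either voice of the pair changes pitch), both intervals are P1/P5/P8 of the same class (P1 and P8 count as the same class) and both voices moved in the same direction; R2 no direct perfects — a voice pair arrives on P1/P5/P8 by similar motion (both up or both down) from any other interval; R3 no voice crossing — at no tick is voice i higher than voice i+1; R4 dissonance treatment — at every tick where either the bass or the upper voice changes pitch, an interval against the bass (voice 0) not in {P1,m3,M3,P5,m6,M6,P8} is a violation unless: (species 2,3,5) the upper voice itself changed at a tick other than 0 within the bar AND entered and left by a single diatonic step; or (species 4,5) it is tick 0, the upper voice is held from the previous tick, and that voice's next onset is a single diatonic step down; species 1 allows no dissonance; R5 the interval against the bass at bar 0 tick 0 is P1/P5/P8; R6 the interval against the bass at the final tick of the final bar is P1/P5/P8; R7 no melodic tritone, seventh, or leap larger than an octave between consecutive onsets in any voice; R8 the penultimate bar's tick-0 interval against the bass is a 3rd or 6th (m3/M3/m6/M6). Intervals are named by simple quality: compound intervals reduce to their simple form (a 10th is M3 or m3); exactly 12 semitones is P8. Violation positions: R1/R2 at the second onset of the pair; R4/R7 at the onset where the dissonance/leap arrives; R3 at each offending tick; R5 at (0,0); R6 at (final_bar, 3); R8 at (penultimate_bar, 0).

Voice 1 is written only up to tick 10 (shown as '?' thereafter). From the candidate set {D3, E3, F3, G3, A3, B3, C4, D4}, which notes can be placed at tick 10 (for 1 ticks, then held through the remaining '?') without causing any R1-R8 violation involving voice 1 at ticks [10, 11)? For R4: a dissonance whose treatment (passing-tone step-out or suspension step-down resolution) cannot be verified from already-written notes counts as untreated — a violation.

{A3, D3, D4, F3}

D3: legal
E3: violates R4
F3: legal
G3: violates R4
A3: legal
B3: violates R7
C4: violates R4
D4: legal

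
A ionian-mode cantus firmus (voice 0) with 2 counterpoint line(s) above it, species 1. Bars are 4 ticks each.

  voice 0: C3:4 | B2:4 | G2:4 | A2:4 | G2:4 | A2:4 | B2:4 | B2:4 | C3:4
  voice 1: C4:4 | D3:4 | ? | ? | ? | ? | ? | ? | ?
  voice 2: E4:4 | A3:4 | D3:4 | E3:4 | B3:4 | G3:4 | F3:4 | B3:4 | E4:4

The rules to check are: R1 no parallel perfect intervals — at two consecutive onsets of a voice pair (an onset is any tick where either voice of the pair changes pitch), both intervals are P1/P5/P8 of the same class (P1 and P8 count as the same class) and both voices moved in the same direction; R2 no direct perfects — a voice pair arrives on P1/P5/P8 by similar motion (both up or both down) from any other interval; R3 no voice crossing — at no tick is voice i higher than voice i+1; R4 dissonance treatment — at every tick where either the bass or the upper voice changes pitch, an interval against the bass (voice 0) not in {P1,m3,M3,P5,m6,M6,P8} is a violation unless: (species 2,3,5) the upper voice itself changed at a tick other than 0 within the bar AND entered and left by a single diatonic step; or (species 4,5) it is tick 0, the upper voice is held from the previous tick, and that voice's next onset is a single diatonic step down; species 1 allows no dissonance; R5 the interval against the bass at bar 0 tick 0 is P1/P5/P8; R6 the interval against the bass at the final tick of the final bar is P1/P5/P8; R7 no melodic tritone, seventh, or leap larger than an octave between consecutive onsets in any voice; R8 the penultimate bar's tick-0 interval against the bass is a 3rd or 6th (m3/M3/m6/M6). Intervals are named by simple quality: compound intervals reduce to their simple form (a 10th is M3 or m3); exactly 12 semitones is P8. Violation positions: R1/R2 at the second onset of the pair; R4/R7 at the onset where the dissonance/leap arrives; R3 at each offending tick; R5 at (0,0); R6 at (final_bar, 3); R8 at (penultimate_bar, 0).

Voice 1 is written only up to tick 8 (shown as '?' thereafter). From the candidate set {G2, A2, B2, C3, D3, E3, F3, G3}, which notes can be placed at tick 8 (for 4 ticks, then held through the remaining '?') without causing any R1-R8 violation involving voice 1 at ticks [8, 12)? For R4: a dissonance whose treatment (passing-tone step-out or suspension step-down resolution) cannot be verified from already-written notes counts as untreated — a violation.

{B2, D3}

G2: violates R1,R2
A2: violates R4
B2: legal
C3: violates R4
D3: legal
E3: violates R3
F3: violates R3,R4
G3: violates R3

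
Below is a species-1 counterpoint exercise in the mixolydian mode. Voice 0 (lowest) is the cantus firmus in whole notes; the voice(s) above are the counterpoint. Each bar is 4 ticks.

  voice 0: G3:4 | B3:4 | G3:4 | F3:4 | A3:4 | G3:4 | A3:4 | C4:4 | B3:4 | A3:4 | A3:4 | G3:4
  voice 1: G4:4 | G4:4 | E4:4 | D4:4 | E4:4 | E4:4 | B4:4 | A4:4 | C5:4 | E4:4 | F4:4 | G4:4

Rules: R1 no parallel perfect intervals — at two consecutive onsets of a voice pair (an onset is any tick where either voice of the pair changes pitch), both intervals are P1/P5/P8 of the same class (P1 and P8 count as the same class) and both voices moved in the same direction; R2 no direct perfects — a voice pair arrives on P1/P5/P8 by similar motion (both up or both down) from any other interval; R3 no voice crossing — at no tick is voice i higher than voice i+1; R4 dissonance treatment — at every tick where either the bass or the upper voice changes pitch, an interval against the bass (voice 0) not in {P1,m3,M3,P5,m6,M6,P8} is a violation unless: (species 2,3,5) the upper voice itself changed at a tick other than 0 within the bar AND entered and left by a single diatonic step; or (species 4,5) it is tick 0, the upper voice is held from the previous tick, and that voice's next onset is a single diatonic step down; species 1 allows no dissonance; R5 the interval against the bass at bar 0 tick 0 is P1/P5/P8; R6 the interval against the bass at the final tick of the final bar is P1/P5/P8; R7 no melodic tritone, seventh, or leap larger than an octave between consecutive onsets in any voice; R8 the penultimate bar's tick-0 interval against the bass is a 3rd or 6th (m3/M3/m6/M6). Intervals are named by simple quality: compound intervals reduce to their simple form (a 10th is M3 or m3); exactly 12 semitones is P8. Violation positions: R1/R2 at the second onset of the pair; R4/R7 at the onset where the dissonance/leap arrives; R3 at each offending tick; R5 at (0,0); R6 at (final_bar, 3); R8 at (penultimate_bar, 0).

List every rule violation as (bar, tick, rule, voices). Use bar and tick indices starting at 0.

(4, 0, R2, (0, 1))
(6, 0, R4, (0, 1))
(8, 0, R4, (0, 1))
(9, 0, R2, (0, 1))

bar 0: v0=G3 v1=G4 downbeat P8
bar 1: v0=B3 v1=G4 downbeat m6
bar 2: v0=G3 v1=E4 downbeat M6
bar 3: v0=F3 v1=D4 downbeat M6
bar 4: v0=A3 v1=E4 downbeat P5
bar 5: v0=G3 v1=E4 downbeat M6
bar 6: v0=A3 v1=B4 downbeat M2
bar 7: v0=C4 v1=A4 downbeat M6
bar 8: v0=B3 v1=C5 downbeat m2
bar 9: v0=A3 v1=E4 downbeat P5
bar 10: v0=A3 v1=F4 downbeat m6
bar 11: v0=G3 v1=G4 downbeat P8
  -> R2 @ bar 4 tick 0 v(0, 1): F3/D4 M6 -> A3/E4 P5 similar
  -> R4 @ bar 6 tick 0 v(0, 1): A3/B4 M2 untreated
  -> R4 @ bar 8 tick 0 v(0, 1): B3/C5 m2 untreated
  -> R2 @ bar 9 tick 0 v(0, 1): B3/C5 m2 -> A3/E4 P5 similar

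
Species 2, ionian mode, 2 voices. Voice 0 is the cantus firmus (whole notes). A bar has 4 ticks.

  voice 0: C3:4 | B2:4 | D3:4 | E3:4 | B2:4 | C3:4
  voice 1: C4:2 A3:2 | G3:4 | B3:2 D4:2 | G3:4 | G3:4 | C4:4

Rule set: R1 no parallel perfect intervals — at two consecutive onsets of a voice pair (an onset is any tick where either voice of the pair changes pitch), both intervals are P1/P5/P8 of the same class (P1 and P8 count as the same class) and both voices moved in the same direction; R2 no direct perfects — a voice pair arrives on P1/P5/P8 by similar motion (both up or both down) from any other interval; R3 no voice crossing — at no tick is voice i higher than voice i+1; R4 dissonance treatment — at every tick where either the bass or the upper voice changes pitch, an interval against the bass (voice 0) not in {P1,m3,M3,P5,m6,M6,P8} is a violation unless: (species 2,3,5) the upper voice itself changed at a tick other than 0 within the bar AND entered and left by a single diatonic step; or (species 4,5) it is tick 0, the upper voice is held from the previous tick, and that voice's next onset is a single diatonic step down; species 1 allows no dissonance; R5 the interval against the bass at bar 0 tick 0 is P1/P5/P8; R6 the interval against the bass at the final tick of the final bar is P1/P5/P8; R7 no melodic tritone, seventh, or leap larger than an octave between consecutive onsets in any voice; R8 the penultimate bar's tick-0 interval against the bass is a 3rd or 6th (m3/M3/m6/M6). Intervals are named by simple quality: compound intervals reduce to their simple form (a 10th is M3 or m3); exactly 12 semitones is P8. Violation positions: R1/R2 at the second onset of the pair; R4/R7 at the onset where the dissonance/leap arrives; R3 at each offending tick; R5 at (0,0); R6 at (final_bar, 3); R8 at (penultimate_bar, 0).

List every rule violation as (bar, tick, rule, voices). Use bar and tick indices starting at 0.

(5, 0, R2, (0, 1))

bar 0: v0=C3 v1=C4 downbeat P8
bar 1: v0=B2 v1=G3 downbeat m6
bar 2: v0=D3 v1=B3 downbeat M6
bar 3: v0=E3 v1=G3 downbeat m3
bar 4: v0=B2 v1=G3 downbeat m6
bar 5: v0=C3 v1=C4 downbeat P8
  -> R2 @ bar 5 tick 0 v(0, 1): B2/G3 m6 -> C3/C4 P8 similar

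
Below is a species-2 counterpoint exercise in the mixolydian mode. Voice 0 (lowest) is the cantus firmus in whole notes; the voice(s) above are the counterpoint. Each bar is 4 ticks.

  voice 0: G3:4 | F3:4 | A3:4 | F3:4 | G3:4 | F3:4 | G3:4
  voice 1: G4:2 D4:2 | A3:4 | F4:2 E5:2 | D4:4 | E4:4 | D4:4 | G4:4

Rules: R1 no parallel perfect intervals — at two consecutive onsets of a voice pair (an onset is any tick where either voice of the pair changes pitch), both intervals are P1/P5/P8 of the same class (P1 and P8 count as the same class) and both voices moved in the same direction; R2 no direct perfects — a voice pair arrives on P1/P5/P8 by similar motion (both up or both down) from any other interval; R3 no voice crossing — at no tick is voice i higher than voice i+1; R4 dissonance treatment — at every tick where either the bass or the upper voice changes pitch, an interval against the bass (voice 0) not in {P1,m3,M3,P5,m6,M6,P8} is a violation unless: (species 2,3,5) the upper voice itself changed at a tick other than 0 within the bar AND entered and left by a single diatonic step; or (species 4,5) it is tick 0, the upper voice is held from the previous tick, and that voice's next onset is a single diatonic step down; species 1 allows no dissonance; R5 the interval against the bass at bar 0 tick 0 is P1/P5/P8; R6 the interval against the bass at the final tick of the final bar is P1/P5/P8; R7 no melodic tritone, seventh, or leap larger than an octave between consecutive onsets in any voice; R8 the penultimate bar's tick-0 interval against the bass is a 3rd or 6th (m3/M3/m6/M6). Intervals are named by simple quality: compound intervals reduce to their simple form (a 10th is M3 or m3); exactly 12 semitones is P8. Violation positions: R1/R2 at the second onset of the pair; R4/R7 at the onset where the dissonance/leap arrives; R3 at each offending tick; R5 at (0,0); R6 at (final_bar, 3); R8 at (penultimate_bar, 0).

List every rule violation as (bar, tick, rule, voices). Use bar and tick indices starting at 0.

bar 0: v0=G3 v1=G4 downbeat P8
bar 1: v0=F3 v1=A3 downbeat M3
bar 2: v0=A3 v1=F4 downbeat m6
bar 3: v0=F3 v1=D4 downbeat M6
bar 4: v0=G3 v1=E4 downbeat M6
bar 5: v0=F3 v1=D4 downbeat M6
bar 6: v0=G3 v1=G4 downbeat P8
  -> R7 @ bar 2 tick 2 v(1,): F4->E5 leap 11st
  -> R7 @ bar 3 tick 0 v(1,): E5->D4 leap 14st
  -> R2 @ bar 6 tick 0 v(0, 1): F3/D4 M6 -> G3/G4 P8 similar

(2, 2, R7, (1,))
(3, 0, R7, (1,))
(6, 0, R2, (0, 1))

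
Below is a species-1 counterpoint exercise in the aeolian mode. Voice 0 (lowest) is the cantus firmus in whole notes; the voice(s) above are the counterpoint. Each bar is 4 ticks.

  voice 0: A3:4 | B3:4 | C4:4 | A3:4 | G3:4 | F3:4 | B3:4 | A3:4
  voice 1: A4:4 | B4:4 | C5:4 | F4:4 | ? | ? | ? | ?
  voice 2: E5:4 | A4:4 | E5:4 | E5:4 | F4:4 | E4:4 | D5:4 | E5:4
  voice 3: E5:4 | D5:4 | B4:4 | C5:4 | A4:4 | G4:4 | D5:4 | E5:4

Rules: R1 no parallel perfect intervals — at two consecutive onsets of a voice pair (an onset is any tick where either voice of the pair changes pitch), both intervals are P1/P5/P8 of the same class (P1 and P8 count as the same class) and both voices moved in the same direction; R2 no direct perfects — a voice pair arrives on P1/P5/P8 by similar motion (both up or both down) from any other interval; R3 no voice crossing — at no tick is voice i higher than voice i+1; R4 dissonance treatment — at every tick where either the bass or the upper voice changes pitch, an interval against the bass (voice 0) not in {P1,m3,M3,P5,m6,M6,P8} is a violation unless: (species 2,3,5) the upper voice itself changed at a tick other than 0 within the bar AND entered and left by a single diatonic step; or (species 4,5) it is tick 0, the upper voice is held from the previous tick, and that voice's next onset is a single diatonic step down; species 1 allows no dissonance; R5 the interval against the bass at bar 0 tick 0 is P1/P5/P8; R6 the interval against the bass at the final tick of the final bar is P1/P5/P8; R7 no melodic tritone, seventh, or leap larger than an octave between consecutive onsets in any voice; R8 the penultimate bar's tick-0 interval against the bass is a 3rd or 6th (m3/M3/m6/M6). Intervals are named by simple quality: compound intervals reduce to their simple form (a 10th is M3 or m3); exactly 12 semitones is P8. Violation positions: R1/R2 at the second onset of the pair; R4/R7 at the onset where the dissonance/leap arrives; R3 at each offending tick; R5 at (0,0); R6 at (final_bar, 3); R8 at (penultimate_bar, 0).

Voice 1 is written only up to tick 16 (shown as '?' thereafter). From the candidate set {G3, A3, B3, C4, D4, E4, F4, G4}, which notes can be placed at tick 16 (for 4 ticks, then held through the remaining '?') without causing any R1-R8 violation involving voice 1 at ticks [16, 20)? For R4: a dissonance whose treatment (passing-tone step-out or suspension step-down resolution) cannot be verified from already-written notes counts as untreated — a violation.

G3: violates R2,R7
A3: violates R2,R4
B3: violates R7
C4: violates R4
D4: violates R1,R2
E4: legal
F4: violates R4
G4: violates R3

{E4}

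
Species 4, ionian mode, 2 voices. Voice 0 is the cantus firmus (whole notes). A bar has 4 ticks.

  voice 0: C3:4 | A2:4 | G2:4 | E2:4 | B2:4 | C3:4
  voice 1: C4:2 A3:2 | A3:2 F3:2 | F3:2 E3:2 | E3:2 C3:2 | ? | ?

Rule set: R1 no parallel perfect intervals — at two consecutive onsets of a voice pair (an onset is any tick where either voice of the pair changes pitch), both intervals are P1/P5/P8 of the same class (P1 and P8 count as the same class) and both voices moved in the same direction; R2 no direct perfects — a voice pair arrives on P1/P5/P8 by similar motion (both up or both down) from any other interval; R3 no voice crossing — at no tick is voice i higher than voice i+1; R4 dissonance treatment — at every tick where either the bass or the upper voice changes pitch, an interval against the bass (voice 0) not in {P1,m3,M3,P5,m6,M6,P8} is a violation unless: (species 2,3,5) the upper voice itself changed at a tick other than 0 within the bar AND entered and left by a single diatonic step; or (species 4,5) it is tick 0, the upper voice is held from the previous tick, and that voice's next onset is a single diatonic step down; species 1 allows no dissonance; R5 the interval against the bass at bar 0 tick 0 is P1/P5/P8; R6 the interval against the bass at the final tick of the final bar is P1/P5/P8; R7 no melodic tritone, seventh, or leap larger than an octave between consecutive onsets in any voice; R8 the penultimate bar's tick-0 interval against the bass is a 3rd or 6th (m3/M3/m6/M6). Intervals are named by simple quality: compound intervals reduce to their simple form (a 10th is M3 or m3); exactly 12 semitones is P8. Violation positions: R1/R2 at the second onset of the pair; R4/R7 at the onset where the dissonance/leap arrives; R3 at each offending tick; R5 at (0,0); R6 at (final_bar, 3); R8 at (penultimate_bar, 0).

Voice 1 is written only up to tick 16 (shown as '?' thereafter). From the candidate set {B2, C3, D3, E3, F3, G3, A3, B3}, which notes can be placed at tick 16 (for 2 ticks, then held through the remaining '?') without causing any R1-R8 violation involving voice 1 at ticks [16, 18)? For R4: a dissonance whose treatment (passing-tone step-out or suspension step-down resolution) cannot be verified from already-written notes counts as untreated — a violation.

{D3, G3}

B2: violates R8
C3: violates R4,R8
D3: legal
E3: violates R4,R8
F3: violates R4,R8
G3: legal
A3: violates R4,R8
B3: violates R2,R7,R8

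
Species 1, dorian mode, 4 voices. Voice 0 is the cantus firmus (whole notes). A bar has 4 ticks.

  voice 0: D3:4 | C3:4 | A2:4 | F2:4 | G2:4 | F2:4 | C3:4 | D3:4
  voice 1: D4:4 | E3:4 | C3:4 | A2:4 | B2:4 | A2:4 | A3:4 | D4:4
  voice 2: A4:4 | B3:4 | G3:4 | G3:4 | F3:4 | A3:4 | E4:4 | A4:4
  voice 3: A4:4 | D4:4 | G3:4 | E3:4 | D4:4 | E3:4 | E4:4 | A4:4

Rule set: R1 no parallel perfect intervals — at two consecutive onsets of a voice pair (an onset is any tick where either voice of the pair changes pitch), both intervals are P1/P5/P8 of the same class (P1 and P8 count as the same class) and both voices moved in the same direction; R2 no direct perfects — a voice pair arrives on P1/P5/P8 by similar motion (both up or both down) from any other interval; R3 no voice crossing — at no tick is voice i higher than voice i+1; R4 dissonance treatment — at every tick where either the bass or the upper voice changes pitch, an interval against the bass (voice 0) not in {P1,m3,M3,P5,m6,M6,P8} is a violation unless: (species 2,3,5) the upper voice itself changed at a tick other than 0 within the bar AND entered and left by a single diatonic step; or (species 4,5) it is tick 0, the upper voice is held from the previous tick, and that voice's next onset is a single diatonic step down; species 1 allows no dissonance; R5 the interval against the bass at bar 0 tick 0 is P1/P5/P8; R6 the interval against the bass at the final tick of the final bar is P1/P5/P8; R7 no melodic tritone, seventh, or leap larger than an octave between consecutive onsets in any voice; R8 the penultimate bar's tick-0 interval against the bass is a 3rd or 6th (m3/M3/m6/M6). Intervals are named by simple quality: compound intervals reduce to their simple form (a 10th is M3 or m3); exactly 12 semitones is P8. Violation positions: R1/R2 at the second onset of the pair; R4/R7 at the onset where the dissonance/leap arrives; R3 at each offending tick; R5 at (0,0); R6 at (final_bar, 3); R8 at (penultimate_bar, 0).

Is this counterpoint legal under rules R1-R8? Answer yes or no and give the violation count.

bar 0: v0=D3 v1=D4 v2=A4 v3=A4 (P5)
bar 1: v0=C3 v1=E3 v2=B3 v3=D4 (M2)
bar 2: v0=A2 v1=C3 v2=G3 v3=G3 (m7)
bar 3: v0=F2 v1=A2 v2=G3 v3=E3 (M7)
bar 4: v0=G2 v1=B2 v2=F3 v3=D4 (P5)
bar 5: v0=F2 v1=A2 v2=A3 v3=E3 (M7)
bar 6: v0=C3 v1=A3 v2=E4 v3=E4 (M3)
bar 7: v0=D3 v1=D4 v2=A4 v3=A4 (P5)
  R1 @ bar1.0: D4/A4 P5 -> E3/B3 P5 similar
  R4 @ bar1.0: C3/B3 M7 untreated
  R4 @ bar1.0: C3/D4 M2 untreated
  R7 @ bar1.0: D4->E3 leap 10st
  R7 @ bar1.0: A4->B3 leap 10st
  R1 @ bar2.0: E3/B3 P5 -> C3/G3 P5 similar
  R2 @ bar2.0: E3/D4 m7 -> C3/G3 P5 similar
  R2 @ bar2.0: B3/D4 m3 -> G3/G3 P1 similar
  R4 @ bar2.0: A2/G3 m7 untreated
  R4 @ bar2.0: A2/G3 m7 untreated
  R1 @ bar3.0: C3/G3 P5 -> A2/E3 P5 similar
  R3 @ bar3.0: G3 above E3
  R4 @ bar3.0: F2/G3 M2 untreated
  R4 @ bar3.0: F2/E3 M7 untreated
  R3 @ bar3.1: G3 above E3
  R3 @ bar3.2: G3 above E3
  R3 @ bar3.3: G3 above E3
  R2 @ bar4.0: F2/E3 M7 -> G2/D4 P5 similar
  R4 @ bar4.0: G2/F3 m7 untreated
  R7 @ bar4.0: E3->D4 leap 10st
  R2 @ bar5.0: B2/D4 m3 -> A2/E3 P5 similar
  R3 @ bar5.0: A3 above E3
  R4 @ bar5.0: F2/E3 M7 untreated
  R7 @ bar5.0: D4->E3 leap 10st
  R3 @ bar5.1: A3 above E3
  R3 @ bar5.2: A3 above E3
  R3 @ bar5.3: A3 above E3
  R1 @ bar6.0: A2/E3 P5 -> A3/E4 P5 similar
  R2 @ bar6.0: A2/A3 P8 -> A3/E4 P5 similar
  R2 @ bar6.0: A3/E3 P4 -> E4/E4 P1 similar
  R1 @ bar7.0: A3/E4 P5 -> D4/A4 P5 similar
  R1 @ bar7.0: A3/E4 P5 -> D4/A4 P5 similar
  R1 @ bar7.0: E4/E4 P1 -> A4/A4 P1 similar
  R2 @ bar7.0: C3/A3 M6 -> D3/D4 P8 similar
  R2 @ bar7.0: C3/E4 M3 -> D3/A4 P5 similar
  R2 @ bar7.0: C3/E4 M3 -> D3/A4 P5 similar

No (36 violations)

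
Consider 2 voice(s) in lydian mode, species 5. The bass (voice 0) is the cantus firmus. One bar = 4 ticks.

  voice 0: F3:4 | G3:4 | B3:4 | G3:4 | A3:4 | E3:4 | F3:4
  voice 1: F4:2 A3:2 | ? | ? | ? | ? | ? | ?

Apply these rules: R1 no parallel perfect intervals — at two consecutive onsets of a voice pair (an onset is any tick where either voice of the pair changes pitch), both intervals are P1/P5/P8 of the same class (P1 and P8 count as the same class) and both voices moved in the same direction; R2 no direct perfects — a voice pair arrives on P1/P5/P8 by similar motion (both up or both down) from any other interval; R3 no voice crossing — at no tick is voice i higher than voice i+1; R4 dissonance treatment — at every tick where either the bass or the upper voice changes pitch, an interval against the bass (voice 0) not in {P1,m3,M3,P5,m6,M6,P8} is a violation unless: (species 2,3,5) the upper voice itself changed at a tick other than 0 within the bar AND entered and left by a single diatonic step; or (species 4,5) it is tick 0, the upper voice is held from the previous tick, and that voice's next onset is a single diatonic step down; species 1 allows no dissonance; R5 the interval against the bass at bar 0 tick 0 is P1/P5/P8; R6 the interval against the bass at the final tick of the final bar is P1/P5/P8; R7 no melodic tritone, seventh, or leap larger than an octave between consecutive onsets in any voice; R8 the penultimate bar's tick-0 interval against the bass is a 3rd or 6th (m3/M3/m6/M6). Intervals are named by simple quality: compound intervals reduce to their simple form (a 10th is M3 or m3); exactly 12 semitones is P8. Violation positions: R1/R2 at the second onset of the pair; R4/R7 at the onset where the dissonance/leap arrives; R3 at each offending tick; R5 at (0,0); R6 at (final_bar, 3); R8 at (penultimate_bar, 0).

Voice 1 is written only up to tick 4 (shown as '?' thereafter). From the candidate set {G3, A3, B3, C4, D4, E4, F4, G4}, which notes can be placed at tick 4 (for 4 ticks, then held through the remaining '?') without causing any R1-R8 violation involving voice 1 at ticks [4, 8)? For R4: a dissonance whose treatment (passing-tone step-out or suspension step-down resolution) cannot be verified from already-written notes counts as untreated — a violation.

{B3, E4, G3}

G3: legal
A3: violates R4
B3: legal
C4: violates R4
D4: violates R2
E4: legal
F4: violates R4
G4: violates R2,R7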